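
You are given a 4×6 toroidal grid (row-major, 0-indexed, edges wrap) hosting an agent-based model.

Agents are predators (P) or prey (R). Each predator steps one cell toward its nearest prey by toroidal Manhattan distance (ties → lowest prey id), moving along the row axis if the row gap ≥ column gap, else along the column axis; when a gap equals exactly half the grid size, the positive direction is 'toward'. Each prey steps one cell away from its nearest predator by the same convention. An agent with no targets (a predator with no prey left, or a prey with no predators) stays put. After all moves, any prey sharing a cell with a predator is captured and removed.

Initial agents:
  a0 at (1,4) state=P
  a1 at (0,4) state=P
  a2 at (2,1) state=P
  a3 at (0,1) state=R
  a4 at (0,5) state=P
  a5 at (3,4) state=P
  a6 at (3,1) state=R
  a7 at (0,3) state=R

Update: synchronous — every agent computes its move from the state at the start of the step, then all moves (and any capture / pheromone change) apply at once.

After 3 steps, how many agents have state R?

1

t=1: a0@(0,4):P a1@(0,3):P a2@(3,1):P a4@(0,0):P a5@(0,4):P a6@(0,1):R a7@(0,2):R
t=2: a0@(0,3):P a1@(0,2):P a2@(0,1):P a4@(0,1):P a5@(0,3):P a6@(1,1):R
t=3: a0@(0,2):P a1@(1,2):P a2@(1,1):P a4@(1,1):P a5@(0,2):P a6@(2,1):R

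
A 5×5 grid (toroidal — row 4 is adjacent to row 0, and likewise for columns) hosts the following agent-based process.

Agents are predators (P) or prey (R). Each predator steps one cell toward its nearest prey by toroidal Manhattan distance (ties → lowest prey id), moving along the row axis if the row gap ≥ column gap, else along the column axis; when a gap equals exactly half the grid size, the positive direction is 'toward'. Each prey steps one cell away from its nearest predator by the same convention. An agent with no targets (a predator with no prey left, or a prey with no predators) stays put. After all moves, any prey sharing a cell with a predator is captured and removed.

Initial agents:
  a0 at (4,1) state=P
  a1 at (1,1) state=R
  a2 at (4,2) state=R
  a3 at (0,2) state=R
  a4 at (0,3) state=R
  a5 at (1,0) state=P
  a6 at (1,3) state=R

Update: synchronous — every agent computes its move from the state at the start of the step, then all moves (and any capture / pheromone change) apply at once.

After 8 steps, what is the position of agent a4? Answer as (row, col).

t=1: a0@(4,2):P a1@(1,2):R a2@(4,3):R a3@(1,2):R a4@(0,4):R a5@(1,1):P a6@(1,2):R
t=2: a0@(4,3):P a1@(1,3):R a2@(4,4):R a3@(1,3):R a4@(0,0):R a5@(1,2):P a6@(1,3):R
t=3: a0@(4,4):P a1@(1,4):R a2@(4,0):R a3@(1,4):R a4@(0,1):R a5@(1,3):P a6@(1,4):R
t=4: a0@(4,0):P a1@(1,0):R a2@(4,1):R a3@(1,0):R a4@(0,2):R a5@(1,4):P a6@(1,0):R
t=5: a0@(4,1):P a1@(1,1):R a2@(4,2):R a3@(1,1):R a4@(0,3):R a5@(1,0):P a6@(1,1):R
t=6: a0@(4,2):P a1@(1,2):R a2@(4,3):R a3@(1,2):R a4@(0,4):R a5@(1,1):P a6@(1,2):R
t=7: a0@(4,3):P a1@(1,3):R a2@(4,4):R a3@(1,3):R a4@(0,0):R a5@(1,2):P a6@(1,3):R
t=8: a0@(4,4):P a1@(1,4):R a2@(4,0):R a3@(1,4):R a4@(0,1):R a5@(1,3):P a6@(1,4):R

(0, 1)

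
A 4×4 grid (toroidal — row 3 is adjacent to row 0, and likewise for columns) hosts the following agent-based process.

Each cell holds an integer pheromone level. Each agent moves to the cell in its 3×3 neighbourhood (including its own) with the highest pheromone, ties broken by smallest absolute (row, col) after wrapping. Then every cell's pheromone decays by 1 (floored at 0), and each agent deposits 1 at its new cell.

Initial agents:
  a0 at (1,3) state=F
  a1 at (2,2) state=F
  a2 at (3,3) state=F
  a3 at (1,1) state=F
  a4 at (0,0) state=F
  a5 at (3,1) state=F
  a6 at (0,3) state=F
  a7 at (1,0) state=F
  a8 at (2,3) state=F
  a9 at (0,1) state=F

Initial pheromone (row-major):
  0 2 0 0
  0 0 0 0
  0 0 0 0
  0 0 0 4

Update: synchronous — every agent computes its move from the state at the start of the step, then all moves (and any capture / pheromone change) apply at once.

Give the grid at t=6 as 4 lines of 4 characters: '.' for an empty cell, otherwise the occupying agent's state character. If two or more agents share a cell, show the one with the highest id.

.F..
....
....
...F

t=1: a0@(0,0) a1@(3,3) a2@(3,3) a3@(0,1) a4@(3,3) a5@(0,1) a6@(3,3) a7@(0,1) a8@(3,3) a9@(0,1) | pheromone: 1 5 0 0 / 0 0 0 0 / 0 0 0 0 / 0 0 0 8
t=2: a0@(3,3) a1@(3,3) a2@(3,3) a3@(0,1) a4@(3,3) a5@(0,1) a6@(3,3) a7@(0,1) a8@(3,3) a9@(0,1) | pheromone: 0 8 0 0 / 0 0 0 0 / 0 0 0 0 / 0 0 0 13
t=3: a0@(3,3) a1@(3,3) a2@(3,3) a3@(0,1) a4@(3,3) a5@(0,1) a6@(3,3) a7@(0,1) a8@(3,3) a9@(0,1) | pheromone: 0 11 0 0 / 0 0 0 0 / 0 0 0 0 / 0 0 0 18
t=4: a0@(3,3) a1@(3,3) a2@(3,3) a3@(0,1) a4@(3,3) a5@(0,1) a6@(3,3) a7@(0,1) a8@(3,3) a9@(0,1) | pheromone: 0 14 0 0 / 0 0 0 0 / 0 0 0 0 / 0 0 0 23
t=5: a0@(3,3) a1@(3,3) a2@(3,3) a3@(0,1) a4@(3,3) a5@(0,1) a6@(3,3) a7@(0,1) a8@(3,3) a9@(0,1) | pheromone: 0 17 0 0 / 0 0 0 0 / 0 0 0 0 / 0 0 0 28
t=6: a0@(3,3) a1@(3,3) a2@(3,3) a3@(0,1) a4@(3,3) a5@(0,1) a6@(3,3) a7@(0,1) a8@(3,3) a9@(0,1) | pheromone: 0 20 0 0 / 0 0 0 0 / 0 0 0 0 / 0 0 0 33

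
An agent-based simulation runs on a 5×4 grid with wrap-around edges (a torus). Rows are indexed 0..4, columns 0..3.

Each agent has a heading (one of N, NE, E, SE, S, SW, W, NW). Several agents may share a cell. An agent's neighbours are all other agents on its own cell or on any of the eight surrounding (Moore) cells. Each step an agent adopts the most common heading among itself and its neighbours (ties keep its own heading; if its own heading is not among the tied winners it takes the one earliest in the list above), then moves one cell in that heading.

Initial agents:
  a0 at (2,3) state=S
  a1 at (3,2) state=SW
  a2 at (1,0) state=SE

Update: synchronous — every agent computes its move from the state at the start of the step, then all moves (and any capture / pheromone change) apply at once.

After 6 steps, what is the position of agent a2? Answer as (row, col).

t=1: a0@(3,3):S a1@(4,1):SW a2@(2,1):SE
t=2: a0@(4,3):S a1@(0,0):SW a2@(3,2):SE
t=3: a0@(0,3):S a1@(1,3):SW a2@(4,3):SE
t=4: a0@(1,3):S a1@(2,2):SW a2@(0,0):SE
t=5: a0@(2,3):S a1@(3,1):SW a2@(1,1):SE
t=6: a0@(3,3):S a1@(4,0):SW a2@(2,2):SE

(2, 2)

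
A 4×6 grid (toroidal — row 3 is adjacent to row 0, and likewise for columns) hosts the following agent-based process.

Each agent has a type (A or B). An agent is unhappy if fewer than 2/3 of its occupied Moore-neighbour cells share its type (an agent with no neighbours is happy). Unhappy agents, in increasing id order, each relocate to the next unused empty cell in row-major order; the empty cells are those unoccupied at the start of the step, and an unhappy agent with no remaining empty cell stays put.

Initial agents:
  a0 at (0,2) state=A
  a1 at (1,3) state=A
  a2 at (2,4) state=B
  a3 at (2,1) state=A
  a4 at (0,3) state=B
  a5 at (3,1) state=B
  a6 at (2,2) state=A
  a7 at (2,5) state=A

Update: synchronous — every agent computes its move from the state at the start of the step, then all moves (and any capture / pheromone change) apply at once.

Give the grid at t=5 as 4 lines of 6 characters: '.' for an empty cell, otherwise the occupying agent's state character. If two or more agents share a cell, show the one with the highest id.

AA.AB.
B....B
AA....
......

t=1: a0@(0,0):A a1@(0,1):A a2@(0,4):B a3@(0,5):A a4@(1,0):B a5@(1,1):B a6@(2,2):A a7@(1,2):A
t=2: a0@(0,2):A a1@(0,3):A a2@(1,3):B a3@(1,4):A a4@(1,5):B a5@(2,0):B a6@(2,1):A a7@(1,2):A
t=3: a0@(0,2):A a1@(0,3):A a2@(0,0):B a3@(0,1):A a4@(0,4):B a5@(0,5):B a6@(1,0):A a7@(1,2):A
t=4: a0@(0,2):A a1@(0,3):A a2@(1,1):B a3@(0,1):A a4@(1,3):B a5@(0,5):B a6@(1,4):A a7@(1,2):A
t=5: a0@(0,0):A a1@(0,3):A a2@(0,4):B a3@(0,1):A a4@(1,0):B a5@(1,5):B a6@(2,0):A a7@(2,1):A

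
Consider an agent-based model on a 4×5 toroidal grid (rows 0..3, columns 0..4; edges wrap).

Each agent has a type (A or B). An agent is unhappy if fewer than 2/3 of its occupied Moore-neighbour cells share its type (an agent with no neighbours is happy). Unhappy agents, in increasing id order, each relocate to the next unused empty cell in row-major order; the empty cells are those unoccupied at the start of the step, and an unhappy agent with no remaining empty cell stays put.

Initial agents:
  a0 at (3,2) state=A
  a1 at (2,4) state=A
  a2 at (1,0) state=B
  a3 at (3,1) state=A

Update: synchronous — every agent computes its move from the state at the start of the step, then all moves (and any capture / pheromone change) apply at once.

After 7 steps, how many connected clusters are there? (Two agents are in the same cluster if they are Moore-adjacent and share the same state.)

2

t=1: a0@(3,2):A a1@(0,0):A a2@(0,1):B a3@(3,1):A
t=2: a0@(0,2):A a1@(0,3):A a2@(0,4):B a3@(3,1):A
t=3: a0@(0,2):A a1@(0,0):A a2@(0,1):B a3@(3,1):A
t=4: a0@(0,3):A a1@(0,4):A a2@(1,0):B a3@(3,1):A
t=5: a0@(0,3):A a1@(0,0):A a2@(0,1):B a3@(3,1):A
t=6: a0@(0,3):A a1@(0,2):A a2@(0,4):B a3@(1,0):A
t=7: a0@(0,0):A a1@(0,2):A a2@(0,1):B a3@(1,1):A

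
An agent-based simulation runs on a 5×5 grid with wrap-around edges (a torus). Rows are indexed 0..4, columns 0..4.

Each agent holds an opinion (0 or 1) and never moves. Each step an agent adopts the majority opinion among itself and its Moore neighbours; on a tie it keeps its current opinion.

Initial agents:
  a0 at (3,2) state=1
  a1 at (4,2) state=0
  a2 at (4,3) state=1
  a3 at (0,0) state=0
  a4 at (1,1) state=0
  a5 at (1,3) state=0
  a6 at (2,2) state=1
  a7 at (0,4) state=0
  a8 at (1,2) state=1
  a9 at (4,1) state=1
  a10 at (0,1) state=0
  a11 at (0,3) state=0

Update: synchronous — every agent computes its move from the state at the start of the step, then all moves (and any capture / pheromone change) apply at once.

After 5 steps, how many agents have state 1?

t=1: a0@(3,2):1 a1@(4,2):0 a2@(4,3):0 a3@(0,0):0 a4@(1,1):0 a5@(1,3):0 a6@(2,2):1 a7@(0,4):0 a8@(1,2):0 a9@(4,1):0 a10@(0,1):0 a11@(0,3):0
t=2: a0@(3,2):0 a1@(4,2):0 a2@(4,3):0 a3@(0,0):0 a4@(1,1):0 a5@(1,3):0 a6@(2,2):0 a7@(0,4):0 a8@(1,2):0 a9@(4,1):0 a10@(0,1):0 a11@(0,3):0
t=3: (unchanged — steady state)

0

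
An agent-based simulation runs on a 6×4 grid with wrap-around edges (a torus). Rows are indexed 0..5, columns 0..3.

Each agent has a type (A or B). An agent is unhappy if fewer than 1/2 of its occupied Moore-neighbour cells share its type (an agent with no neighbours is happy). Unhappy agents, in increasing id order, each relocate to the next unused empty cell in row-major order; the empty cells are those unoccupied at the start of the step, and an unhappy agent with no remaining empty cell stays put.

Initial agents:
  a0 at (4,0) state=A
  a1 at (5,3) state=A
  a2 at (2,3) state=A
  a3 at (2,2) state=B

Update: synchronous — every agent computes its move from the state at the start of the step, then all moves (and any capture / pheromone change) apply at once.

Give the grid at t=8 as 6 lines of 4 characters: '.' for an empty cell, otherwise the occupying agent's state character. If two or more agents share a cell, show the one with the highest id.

A.B.
....
....
....
A...
...A

t=1: a0@(4,0):A a1@(5,3):A a2@(0,0):A a3@(0,1):B
t=2: a0@(4,0):A a1@(5,3):A a2@(0,0):A a3@(0,2):B
t=3: a0@(4,0):A a1@(5,3):A a2@(0,0):A a3@(0,1):B
t=4: a0@(4,0):A a1@(5,3):A a2@(0,0):A a3@(0,2):B
t=5: a0@(4,0):A a1@(5,3):A a2@(0,0):A a3@(0,1):B
t=6: a0@(4,0):A a1@(5,3):A a2@(0,0):A a3@(0,2):B
t=7: a0@(4,0):A a1@(5,3):A a2@(0,0):A a3@(0,1):B
t=8: a0@(4,0):A a1@(5,3):A a2@(0,0):A a3@(0,2):B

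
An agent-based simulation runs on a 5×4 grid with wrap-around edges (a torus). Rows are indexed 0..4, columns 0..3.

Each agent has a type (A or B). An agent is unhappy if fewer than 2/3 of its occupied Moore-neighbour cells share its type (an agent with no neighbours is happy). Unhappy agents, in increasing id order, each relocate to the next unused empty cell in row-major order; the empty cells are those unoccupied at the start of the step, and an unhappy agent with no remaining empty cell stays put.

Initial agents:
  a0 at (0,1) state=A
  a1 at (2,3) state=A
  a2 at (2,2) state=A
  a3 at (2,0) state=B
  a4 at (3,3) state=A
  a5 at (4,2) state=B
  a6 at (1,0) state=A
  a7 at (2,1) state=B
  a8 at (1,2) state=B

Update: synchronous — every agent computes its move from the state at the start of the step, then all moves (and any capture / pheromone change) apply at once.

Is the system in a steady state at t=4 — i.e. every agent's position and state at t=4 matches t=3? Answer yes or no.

no

t=1: a0@(0,0):A a1@(0,2):A a2@(0,3):A a3@(1,1):B a4@(1,3):A a5@(3,0):B a6@(3,1):A a7@(3,2):B a8@(4,0):B
t=2: a0@(0,1):A a1@(0,2):A a2@(0,3):A a3@(1,0):B a4@(1,3):A a5@(1,2):B a6@(2,0):A a7@(2,1):B a8@(2,2):B
t=3: a0@(0,0):A a1@(0,2):A a2@(1,1):A a3@(2,3):B a4@(3,0):A a5@(3,1):B a6@(3,2):A a7@(2,1):B a8@(2,2):B
t=4: a0@(0,0):A a1@(0,2):A a2@(0,1):A a3@(0,3):B a4@(1,0):A a5@(1,2):B a6@(1,3):A a7@(2,0):B a8@(3,3):B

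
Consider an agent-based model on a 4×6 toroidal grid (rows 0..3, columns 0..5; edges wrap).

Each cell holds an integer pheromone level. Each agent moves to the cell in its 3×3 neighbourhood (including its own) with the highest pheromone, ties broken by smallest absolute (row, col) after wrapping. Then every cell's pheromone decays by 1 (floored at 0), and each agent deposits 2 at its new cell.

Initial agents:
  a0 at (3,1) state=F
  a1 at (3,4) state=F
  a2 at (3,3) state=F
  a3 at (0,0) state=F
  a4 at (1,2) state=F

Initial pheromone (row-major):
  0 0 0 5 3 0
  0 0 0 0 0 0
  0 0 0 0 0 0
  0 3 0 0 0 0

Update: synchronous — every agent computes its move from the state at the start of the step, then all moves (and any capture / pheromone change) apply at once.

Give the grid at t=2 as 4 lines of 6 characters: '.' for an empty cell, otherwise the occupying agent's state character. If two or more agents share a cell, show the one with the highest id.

t=1: a0@(3,1) a1@(0,3) a2@(0,3) a3@(3,1) a4@(0,3) | pheromone: 0 0 0 10 2 0 / 0 0 0 0 0 0 / 0 0 0 0 0 0 / 0 6 0 0 0 0
t=2: a0@(3,1) a1@(0,3) a2@(0,3) a3@(3,1) a4@(0,3) | pheromone: 0 0 0 15 1 0 / 0 0 0 0 0 0 / 0 0 0 0 0 0 / 0 9 0 0 0 0

...F..
......
......
.F....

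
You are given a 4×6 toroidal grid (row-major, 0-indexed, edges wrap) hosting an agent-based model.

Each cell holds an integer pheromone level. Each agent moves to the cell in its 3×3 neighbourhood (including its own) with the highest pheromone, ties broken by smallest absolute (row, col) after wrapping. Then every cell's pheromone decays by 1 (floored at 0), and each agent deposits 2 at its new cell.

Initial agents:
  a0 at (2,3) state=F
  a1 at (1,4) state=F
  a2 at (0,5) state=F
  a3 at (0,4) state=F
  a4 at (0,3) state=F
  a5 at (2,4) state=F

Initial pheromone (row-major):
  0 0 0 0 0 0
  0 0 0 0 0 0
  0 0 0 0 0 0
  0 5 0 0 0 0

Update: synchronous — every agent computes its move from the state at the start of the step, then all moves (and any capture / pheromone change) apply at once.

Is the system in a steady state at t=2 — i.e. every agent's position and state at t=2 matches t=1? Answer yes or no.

no

t=1: a0@(1,2) a1@(0,3) a2@(0,0) a3@(0,3) a4@(0,2) a5@(1,3) | pheromone: 2 0 2 4 0 0 / 0 0 2 2 0 0 / 0 0 0 0 0 0 / 0 4 0 0 0 0
t=2: a0@(0,3) a1@(0,3) a2@(3,1) a3@(0,3) a4@(0,3) a5@(0,3) | pheromone: 1 0 1 13 0 0 / 0 0 1 1 0 0 / 0 0 0 0 0 0 / 0 5 0 0 0 0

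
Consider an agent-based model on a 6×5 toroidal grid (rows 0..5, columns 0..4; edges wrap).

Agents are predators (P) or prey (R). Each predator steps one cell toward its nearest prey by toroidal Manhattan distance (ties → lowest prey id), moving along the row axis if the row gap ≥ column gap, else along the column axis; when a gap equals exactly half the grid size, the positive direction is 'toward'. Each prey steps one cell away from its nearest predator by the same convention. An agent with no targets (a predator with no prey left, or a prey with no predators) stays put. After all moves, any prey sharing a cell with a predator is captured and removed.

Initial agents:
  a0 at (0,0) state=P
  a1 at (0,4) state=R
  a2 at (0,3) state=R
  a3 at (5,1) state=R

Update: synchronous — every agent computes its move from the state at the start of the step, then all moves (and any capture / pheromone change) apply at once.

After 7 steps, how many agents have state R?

3

t=1: a0@(0,4):P a1@(0,3):R a2@(0,2):R a3@(4,1):R
t=2: a0@(0,3):P a1@(0,2):R a2@(0,1):R a3@(3,1):R
t=3: a0@(0,2):P a1@(0,1):R a2@(0,0):R a3@(2,1):R
t=4: a0@(0,1):P a1@(0,0):R a2@(0,4):R a3@(3,1):R
t=5: a0@(0,0):P a1@(0,4):R a2@(0,3):R a3@(2,1):R
t=6: a0@(0,4):P a1@(0,3):R a2@(0,2):R a3@(3,1):R
t=7: a0@(0,3):P a1@(0,2):R a2@(0,1):R a3@(2,1):R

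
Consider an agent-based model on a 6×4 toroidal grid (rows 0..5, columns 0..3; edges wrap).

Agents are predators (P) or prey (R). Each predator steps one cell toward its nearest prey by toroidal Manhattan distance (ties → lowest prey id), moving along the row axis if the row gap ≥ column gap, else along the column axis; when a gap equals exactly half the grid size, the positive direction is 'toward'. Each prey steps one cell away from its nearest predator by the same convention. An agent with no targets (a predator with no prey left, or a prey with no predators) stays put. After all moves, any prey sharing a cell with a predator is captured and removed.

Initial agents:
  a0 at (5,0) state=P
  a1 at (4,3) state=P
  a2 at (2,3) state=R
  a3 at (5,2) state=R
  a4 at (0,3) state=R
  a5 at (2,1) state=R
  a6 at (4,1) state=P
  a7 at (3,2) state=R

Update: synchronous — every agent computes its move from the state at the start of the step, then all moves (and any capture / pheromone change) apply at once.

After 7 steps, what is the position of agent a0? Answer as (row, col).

t=1: a0@(5,1):P a1@(3,3):P a2@(1,3):R a4@(1,3):R a5@(1,1):R a6@(5,1):P a7@(2,2):R
t=2: a0@(0,1):P a1@(2,3):P a2@(0,3):R a4@(0,3):R a5@(2,1):R a6@(0,1):P a7@(1,2):R
t=3: a0@(0,2):P a1@(1,3):P a5@(3,1):R a6@(0,2):P a7@(2,2):R
t=4: a0@(1,2):P a1@(2,3):P a5@(2,1):R a6@(1,2):P a7@(3,2):R
t=5: a0@(2,2):P a1@(2,0):P a5@(3,1):R a6@(2,2):P a7@(4,2):R
t=6: a0@(3,2):P a1@(3,0):P a5@(4,1):R a6@(3,2):P a7@(5,2):R
t=7: a0@(4,2):P a1@(4,0):P a5@(5,1):R a6@(4,2):P a7@(0,2):R

(4, 2)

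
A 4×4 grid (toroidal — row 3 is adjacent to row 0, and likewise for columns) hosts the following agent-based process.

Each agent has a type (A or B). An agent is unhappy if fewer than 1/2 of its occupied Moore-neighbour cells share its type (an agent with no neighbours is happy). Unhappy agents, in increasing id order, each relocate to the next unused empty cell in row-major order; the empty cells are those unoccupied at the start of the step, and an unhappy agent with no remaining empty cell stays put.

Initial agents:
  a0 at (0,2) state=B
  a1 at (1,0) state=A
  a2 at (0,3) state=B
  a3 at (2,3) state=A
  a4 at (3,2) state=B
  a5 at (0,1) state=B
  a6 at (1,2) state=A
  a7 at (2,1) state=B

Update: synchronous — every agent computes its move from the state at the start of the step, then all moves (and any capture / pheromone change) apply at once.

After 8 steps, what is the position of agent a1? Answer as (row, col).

t=1: a0@(0,2):B a1@(0,0):A a2@(0,3):B a3@(2,3):A a4@(3,2):B a5@(0,1):B a6@(1,1):A a7@(1,3):B
t=2: a0@(0,2):B a1@(1,0):A a2@(0,3):B a3@(1,2):A a4@(3,2):B a5@(0,1):B a6@(2,0):A a7@(1,3):B
t=3: a0@(0,2):B a1@(0,0):A a2@(0,3):B a3@(1,1):A a4@(3,2):B a5@(0,1):B a6@(2,0):A a7@(2,1):B
t=4: a0@(0,2):B a1@(1,0):A a2@(0,3):B a3@(1,2):A a4@(3,2):B a5@(0,1):B a6@(2,0):A a7@(1,3):B
t=5: a0@(0,2):B a1@(0,0):A a2@(0,3):B a3@(1,1):A a4@(3,2):B a5@(0,1):B a6@(2,0):A a7@(2,1):B
t=6: a0@(0,2):B a1@(1,0):A a2@(0,3):B a3@(1,2):A a4@(3,2):B a5@(0,1):B a6@(2,0):A a7@(1,3):B
t=7: a0@(0,2):B a1@(0,0):A a2@(0,3):B a3@(1,1):A a4@(3,2):B a5@(0,1):B a6@(2,0):A a7@(2,1):B
t=8: a0@(0,2):B a1@(1,0):A a2@(0,3):B a3@(1,2):A a4@(3,2):B a5@(0,1):B a6@(2,0):A a7@(1,3):B

(1, 0)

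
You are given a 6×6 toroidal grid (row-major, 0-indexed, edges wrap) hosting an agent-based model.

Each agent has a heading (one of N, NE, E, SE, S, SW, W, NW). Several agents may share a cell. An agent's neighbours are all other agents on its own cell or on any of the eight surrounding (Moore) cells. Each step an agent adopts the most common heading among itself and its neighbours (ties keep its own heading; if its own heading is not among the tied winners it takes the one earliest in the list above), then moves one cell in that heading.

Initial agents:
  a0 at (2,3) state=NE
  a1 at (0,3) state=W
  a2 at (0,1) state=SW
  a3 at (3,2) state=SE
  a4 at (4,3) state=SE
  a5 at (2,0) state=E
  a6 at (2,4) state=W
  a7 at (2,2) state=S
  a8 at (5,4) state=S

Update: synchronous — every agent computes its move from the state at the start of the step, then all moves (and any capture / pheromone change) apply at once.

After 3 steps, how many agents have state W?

t=1: a0@(1,4):NE a1@(0,2):W a2@(1,0):SW a3@(4,3):SE a4@(5,4):SE a5@(2,1):E a6@(2,3):W a7@(3,2):S a8@(0,4):S
t=2: a0@(0,5):NE a1@(0,1):W a2@(2,5):SW a3@(5,4):SE a4@(0,5):SE a5@(2,2):E a6@(2,2):W a7@(4,2):S a8@(1,4):S
t=3: a0@(1,0):SE a1@(0,0):W a2@(3,4):SW a3@(0,5):SE a4@(1,0):SE a5@(2,3):E a6@(2,1):W a7@(5,2):S a8@(2,4):S

2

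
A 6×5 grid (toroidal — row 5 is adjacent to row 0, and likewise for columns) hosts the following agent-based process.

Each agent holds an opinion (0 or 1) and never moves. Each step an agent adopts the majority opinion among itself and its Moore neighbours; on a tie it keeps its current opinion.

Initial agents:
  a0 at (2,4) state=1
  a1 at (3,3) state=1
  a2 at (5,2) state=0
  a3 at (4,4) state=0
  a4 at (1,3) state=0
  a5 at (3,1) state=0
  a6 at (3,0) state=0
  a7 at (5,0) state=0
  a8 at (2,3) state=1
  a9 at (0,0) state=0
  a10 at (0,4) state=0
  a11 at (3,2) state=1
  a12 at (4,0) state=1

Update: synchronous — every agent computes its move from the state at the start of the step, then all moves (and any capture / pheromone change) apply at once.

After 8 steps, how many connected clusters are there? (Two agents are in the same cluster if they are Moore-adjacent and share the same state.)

3

t=1: a0@(2,4):1 a1@(3,3):1 a2@(5,2):0 a3@(4,4):0 a4@(1,3):0 a5@(3,1):0 a6@(3,0):0 a7@(5,0):0 a8@(2,3):1 a9@(0,0):0 a10@(0,4):0 a11@(3,2):1 a12@(4,0):0
t=2: (unchanged — steady state)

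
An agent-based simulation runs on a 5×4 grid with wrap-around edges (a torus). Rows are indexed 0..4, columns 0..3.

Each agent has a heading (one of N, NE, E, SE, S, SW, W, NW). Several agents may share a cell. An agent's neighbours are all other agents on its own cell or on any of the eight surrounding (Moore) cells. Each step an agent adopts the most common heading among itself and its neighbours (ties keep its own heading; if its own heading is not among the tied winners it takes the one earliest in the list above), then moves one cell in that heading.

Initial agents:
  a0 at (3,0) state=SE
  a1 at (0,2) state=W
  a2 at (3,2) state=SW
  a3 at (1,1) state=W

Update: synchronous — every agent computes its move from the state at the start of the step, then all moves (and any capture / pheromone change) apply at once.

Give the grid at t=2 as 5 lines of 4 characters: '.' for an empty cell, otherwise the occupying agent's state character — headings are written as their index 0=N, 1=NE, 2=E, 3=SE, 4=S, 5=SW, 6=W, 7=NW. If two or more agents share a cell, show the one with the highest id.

5.3.
...6
....
....
....

t=1: a0@(4,1):SE a1@(0,1):W a2@(4,1):SW a3@(1,0):W
t=2: a0@(0,2):SE a1@(0,0):W a2@(0,0):SW a3@(1,3):W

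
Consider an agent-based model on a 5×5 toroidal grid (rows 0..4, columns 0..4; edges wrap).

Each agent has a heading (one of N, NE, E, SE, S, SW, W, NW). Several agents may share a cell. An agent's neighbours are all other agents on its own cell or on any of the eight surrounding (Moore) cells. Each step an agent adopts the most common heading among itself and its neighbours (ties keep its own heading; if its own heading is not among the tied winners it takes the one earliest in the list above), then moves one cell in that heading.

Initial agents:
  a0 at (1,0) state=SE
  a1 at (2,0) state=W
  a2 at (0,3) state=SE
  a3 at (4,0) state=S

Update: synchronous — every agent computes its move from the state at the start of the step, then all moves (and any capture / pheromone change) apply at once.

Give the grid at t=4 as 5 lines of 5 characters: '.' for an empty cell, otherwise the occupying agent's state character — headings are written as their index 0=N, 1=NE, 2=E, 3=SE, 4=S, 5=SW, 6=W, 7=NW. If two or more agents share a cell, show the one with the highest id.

....3
.....
.6...
4....
..3..

t=1: a0@(2,1):SE a1@(2,4):W a2@(1,4):SE a3@(0,0):S
t=2: a0@(3,2):SE a1@(2,3):W a2@(2,0):SE a3@(1,0):S
t=3: a0@(4,3):SE a1@(2,2):W a2@(3,1):SE a3@(2,0):S
t=4: a0@(0,4):SE a1@(2,1):W a2@(4,2):SE a3@(3,0):S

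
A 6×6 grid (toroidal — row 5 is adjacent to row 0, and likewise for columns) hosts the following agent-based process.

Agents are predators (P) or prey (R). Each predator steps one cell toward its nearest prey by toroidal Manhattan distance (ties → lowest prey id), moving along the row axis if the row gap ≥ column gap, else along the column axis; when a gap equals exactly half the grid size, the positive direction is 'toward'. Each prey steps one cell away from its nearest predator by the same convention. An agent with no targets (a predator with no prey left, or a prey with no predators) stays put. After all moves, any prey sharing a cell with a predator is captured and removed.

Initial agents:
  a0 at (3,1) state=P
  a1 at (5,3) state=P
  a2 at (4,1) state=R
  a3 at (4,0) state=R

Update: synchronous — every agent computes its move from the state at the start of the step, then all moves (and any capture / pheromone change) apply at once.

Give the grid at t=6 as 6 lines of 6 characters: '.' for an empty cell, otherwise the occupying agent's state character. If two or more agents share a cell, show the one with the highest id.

t=1: a0@(4,1):P a1@(5,2):P a2@(5,1):R a3@(5,0):R
t=2: a0@(5,1):P a1@(5,1):P a2@(0,1):R a3@(0,0):R
t=3: a0@(0,1):P a1@(0,1):P a2@(1,1):R a3@(1,0):R
t=4: a0@(1,1):P a1@(1,1):P a2@(2,1):R a3@(2,0):R
t=5: a0@(2,1):P a1@(2,1):P a2@(3,1):R a3@(3,0):R
t=6: a0@(3,1):P a1@(3,1):P a2@(4,1):R a3@(4,0):R

......
......
......
.P....
RR....
......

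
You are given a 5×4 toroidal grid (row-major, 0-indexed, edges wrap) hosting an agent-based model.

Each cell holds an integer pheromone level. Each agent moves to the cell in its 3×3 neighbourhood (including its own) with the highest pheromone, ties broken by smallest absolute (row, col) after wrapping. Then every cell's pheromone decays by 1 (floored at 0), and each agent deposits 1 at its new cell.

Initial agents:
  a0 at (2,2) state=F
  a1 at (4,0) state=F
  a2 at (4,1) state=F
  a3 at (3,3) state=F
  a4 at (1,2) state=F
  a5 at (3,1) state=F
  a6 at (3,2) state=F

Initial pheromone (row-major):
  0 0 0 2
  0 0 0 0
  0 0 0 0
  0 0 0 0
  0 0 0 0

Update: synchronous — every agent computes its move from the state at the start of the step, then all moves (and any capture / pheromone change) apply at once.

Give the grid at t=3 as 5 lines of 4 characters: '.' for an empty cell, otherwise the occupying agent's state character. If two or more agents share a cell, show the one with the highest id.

t=1: a0@(1,1) a1@(0,3) a2@(0,0) a3@(2,0) a4@(0,3) a5@(2,0) a6@(2,1) | pheromone: 1 0 0 3 / 0 1 0 0 / 2 1 0 0 / 0 0 0 0 / 0 0 0 0
t=2: a0@(2,0) a1@(0,3) a2@(0,3) a3@(2,0) a4@(0,3) a5@(2,0) a6@(2,0) | pheromone: 0 0 0 5 / 0 0 0 0 / 5 0 0 0 / 0 0 0 0 / 0 0 0 0
t=3: a0@(2,0) a1@(0,3) a2@(0,3) a3@(2,0) a4@(0,3) a5@(2,0) a6@(2,0) | pheromone: 0 0 0 7 / 0 0 0 0 / 8 0 0 0 / 0 0 0 0 / 0 0 0 0

...F
....
F...
....
....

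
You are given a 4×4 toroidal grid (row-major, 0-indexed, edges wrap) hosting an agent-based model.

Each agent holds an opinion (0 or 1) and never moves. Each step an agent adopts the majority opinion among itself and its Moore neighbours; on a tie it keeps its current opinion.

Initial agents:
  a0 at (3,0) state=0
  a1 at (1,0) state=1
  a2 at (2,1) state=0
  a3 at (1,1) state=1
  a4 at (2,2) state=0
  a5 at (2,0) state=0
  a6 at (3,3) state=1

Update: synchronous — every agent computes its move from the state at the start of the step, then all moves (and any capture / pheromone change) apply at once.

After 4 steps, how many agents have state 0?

7

t=1: a0@(3,0):0 a1@(1,0):1 a2@(2,1):0 a3@(1,1):0 a4@(2,2):0 a5@(2,0):0 a6@(3,3):0
t=2: a0@(3,0):0 a1@(1,0):0 a2@(2,1):0 a3@(1,1):0 a4@(2,2):0 a5@(2,0):0 a6@(3,3):0
t=3: (unchanged — steady state)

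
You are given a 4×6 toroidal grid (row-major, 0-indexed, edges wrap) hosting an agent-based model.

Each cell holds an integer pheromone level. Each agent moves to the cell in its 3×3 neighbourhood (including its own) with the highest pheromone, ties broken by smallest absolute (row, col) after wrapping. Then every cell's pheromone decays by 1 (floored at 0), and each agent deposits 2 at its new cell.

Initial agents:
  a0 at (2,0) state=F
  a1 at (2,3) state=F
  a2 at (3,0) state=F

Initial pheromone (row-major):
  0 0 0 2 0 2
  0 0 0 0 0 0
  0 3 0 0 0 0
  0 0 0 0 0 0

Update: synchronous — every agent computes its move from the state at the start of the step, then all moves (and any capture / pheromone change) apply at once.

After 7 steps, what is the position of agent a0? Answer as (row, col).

t=1: a0@(2,1) a1@(1,2) a2@(2,1) | pheromone: 0 0 0 1 0 1 / 0 0 2 0 0 0 / 0 6 0 0 0 0 / 0 0 0 0 0 0
t=2: a0@(2,1) a1@(2,1) a2@(2,1) | pheromone: 0 0 0 0 0 0 / 0 0 1 0 0 0 / 0 11 0 0 0 0 / 0 0 0 0 0 0
t=3: a0@(2,1) a1@(2,1) a2@(2,1) | pheromone: 0 0 0 0 0 0 / 0 0 0 0 0 0 / 0 16 0 0 0 0 / 0 0 0 0 0 0
t=4: a0@(2,1) a1@(2,1) a2@(2,1) | pheromone: 0 0 0 0 0 0 / 0 0 0 0 0 0 / 0 21 0 0 0 0 / 0 0 0 0 0 0
t=5: a0@(2,1) a1@(2,1) a2@(2,1) | pheromone: 0 0 0 0 0 0 / 0 0 0 0 0 0 / 0 26 0 0 0 0 / 0 0 0 0 0 0
t=6: a0@(2,1) a1@(2,1) a2@(2,1) | pheromone: 0 0 0 0 0 0 / 0 0 0 0 0 0 / 0 31 0 0 0 0 / 0 0 0 0 0 0
t=7: a0@(2,1) a1@(2,1) a2@(2,1) | pheromone: 0 0 0 0 0 0 / 0 0 0 0 0 0 / 0 36 0 0 0 0 / 0 0 0 0 0 0

(2, 1)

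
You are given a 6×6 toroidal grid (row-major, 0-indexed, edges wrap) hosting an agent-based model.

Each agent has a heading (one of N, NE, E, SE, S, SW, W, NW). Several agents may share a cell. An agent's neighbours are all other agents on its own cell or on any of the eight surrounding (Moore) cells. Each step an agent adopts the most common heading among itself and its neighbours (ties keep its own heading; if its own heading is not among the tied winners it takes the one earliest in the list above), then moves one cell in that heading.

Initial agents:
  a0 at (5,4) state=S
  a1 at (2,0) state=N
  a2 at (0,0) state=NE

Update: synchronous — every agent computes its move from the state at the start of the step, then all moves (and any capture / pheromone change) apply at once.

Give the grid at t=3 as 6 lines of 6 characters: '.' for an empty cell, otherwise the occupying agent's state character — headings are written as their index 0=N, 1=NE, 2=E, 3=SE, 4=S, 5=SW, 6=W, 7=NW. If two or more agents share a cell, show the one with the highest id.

......
......
....4.
...1..
......
0.....

t=1: a0@(0,4):S a1@(1,0):N a2@(5,1):NE
t=2: a0@(1,4):S a1@(0,0):N a2@(4,2):NE
t=3: a0@(2,4):S a1@(5,0):N a2@(3,3):NE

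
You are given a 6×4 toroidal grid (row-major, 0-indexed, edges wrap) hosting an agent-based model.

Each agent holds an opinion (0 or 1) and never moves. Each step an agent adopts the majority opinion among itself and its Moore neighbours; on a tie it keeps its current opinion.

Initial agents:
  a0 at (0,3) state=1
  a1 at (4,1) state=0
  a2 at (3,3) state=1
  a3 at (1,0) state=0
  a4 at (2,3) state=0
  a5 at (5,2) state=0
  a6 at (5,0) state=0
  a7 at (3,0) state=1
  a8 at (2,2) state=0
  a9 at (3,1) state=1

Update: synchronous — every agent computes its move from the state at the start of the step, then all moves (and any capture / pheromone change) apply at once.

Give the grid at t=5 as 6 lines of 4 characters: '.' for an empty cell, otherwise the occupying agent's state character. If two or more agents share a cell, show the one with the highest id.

t=1: a0@(0,3):0 a1@(4,1):0 a2@(3,3):1 a3@(1,0):0 a4@(2,3):0 a5@(5,2):0 a6@(5,0):0 a7@(3,0):1 a8@(2,2):0 a9@(3,1):1
t=2: (unchanged — steady state)

...0
0...
..00
11.1
.0..
0.0.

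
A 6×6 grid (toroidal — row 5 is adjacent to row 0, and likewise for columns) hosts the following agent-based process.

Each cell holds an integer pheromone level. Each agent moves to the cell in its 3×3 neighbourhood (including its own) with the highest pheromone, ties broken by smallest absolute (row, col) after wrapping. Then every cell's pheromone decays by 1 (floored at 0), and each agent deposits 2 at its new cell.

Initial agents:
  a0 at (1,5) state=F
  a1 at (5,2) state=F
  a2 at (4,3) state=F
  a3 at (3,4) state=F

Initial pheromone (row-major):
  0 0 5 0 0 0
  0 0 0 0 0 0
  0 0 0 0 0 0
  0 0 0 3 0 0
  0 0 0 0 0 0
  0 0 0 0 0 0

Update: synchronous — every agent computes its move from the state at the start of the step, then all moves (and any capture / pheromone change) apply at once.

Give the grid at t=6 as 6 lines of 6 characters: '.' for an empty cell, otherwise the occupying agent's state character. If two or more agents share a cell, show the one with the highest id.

F.F...
......
......
...F..
......
......

t=1: a0@(0,0) a1@(0,2) a2@(3,3) a3@(3,3) | pheromone: 2 0 6 0 0 0 / 0 0 0 0 0 0 / 0 0 0 0 0 0 / 0 0 0 6 0 0 / 0 0 0 0 0 0 / 0 0 0 0 0 0
t=2: a0@(0,0) a1@(0,2) a2@(3,3) a3@(3,3) | pheromone: 3 0 7 0 0 0 / 0 0 0 0 0 0 / 0 0 0 0 0 0 / 0 0 0 9 0 0 / 0 0 0 0 0 0 / 0 0 0 0 0 0
t=3: a0@(0,0) a1@(0,2) a2@(3,3) a3@(3,3) | pheromone: 4 0 8 0 0 0 / 0 0 0 0 0 0 / 0 0 0 0 0 0 / 0 0 0 12 0 0 / 0 0 0 0 0 0 / 0 0 0 0 0 0
t=4: a0@(0,0) a1@(0,2) a2@(3,3) a3@(3,3) | pheromone: 5 0 9 0 0 0 / 0 0 0 0 0 0 / 0 0 0 0 0 0 / 0 0 0 15 0 0 / 0 0 0 0 0 0 / 0 0 0 0 0 0
t=5: a0@(0,0) a1@(0,2) a2@(3,3) a3@(3,3) | pheromone: 6 0 10 0 0 0 / 0 0 0 0 0 0 / 0 0 0 0 0 0 / 0 0 0 18 0 0 / 0 0 0 0 0 0 / 0 0 0 0 0 0
t=6: a0@(0,0) a1@(0,2) a2@(3,3) a3@(3,3) | pheromone: 7 0 11 0 0 0 / 0 0 0 0 0 0 / 0 0 0 0 0 0 / 0 0 0 21 0 0 / 0 0 0 0 0 0 / 0 0 0 0 0 0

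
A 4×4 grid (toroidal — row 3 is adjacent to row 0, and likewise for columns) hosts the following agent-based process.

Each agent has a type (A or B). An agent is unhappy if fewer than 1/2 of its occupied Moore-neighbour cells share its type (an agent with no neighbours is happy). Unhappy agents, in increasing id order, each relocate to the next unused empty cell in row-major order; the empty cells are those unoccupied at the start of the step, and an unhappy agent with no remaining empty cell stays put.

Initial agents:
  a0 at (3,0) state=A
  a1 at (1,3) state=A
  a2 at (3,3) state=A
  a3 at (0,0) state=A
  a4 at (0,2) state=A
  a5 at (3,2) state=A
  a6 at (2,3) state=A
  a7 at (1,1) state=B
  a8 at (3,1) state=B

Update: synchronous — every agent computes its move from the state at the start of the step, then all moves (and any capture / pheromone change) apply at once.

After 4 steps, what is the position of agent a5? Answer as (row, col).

(3, 2)

t=1: a0@(3,0):A a1@(1,3):A a2@(3,3):A a3@(0,0):A a4@(0,2):A a5@(3,2):A a6@(2,3):A a7@(0,1):B a8@(0,3):B
t=2: a0@(3,0):A a1@(1,3):A a2@(3,3):A a3@(0,0):A a4@(0,2):A a5@(3,2):A a6@(2,3):A a7@(1,0):B a8@(1,1):B
t=3: a0@(3,0):A a1@(1,3):A a2@(3,3):A a3@(0,0):A a4@(0,2):A a5@(3,2):A a6@(2,3):A a7@(0,1):B a8@(0,3):B
t=4: a0@(3,0):A a1@(1,3):A a2@(3,3):A a3@(0,0):A a4@(0,2):A a5@(3,2):A a6@(2,3):A a7@(1,0):B a8@(1,1):B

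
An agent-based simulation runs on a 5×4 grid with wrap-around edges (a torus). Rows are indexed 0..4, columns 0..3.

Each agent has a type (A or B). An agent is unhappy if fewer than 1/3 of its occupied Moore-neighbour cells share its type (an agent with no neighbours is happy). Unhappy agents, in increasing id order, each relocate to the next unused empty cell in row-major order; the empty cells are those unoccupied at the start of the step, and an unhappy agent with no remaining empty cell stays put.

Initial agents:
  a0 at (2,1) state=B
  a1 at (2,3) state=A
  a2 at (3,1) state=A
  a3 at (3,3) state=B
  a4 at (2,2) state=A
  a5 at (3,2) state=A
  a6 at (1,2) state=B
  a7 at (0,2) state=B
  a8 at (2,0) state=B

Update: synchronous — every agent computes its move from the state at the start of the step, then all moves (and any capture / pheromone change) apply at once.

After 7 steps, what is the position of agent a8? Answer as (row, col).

(2, 0)

t=1: a0@(2,1):B a1@(2,3):A a2@(3,1):A a3@(0,0):B a4@(2,2):A a5@(3,2):A a6@(1,2):B a7@(0,2):B a8@(2,0):B
t=2: (unchanged — steady state)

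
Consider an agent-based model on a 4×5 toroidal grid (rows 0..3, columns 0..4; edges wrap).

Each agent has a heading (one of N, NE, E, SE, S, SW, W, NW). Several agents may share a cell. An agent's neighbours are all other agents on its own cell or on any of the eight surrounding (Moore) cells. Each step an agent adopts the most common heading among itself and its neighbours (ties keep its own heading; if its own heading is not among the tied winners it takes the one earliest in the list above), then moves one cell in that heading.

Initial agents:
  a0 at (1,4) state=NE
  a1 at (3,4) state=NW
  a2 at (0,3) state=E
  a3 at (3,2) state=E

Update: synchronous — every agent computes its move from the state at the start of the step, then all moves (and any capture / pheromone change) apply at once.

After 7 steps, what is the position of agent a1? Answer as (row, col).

t=1: a0@(0,0):NE a1@(2,3):NW a2@(0,4):E a3@(3,3):E
t=2: a0@(3,1):NE a1@(1,2):NW a2@(0,0):E a3@(3,4):E
t=3: a0@(2,2):NE a1@(0,1):NW a2@(0,1):E a3@(3,0):E
t=4: a0@(1,3):NE a1@(0,2):E a2@(0,2):E a3@(3,1):E
t=5: a0@(1,4):E a1@(0,3):E a2@(0,3):E a3@(3,2):E
t=6: a0@(1,0):E a1@(0,4):E a2@(0,4):E a3@(3,3):E
t=7: a0@(1,1):E a1@(0,0):E a2@(0,0):E a3@(3,4):E

(0, 0)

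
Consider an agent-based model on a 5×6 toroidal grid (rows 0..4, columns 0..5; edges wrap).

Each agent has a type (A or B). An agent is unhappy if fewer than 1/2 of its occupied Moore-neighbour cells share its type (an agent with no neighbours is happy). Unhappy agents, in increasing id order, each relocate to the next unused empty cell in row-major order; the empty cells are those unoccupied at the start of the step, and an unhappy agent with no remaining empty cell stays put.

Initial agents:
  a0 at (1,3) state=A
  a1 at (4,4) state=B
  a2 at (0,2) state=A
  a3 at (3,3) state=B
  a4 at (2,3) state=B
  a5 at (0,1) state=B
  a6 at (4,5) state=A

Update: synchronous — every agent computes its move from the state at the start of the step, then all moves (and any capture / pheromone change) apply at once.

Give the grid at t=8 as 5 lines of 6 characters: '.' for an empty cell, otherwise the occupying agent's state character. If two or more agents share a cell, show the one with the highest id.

B.AA..
...A..
...B..
...B..
....B.

t=1: a0@(1,3):A a1@(4,4):B a2@(0,2):A a3@(3,3):B a4@(2,3):B a5@(0,0):B a6@(0,3):A
t=2: (unchanged — steady state)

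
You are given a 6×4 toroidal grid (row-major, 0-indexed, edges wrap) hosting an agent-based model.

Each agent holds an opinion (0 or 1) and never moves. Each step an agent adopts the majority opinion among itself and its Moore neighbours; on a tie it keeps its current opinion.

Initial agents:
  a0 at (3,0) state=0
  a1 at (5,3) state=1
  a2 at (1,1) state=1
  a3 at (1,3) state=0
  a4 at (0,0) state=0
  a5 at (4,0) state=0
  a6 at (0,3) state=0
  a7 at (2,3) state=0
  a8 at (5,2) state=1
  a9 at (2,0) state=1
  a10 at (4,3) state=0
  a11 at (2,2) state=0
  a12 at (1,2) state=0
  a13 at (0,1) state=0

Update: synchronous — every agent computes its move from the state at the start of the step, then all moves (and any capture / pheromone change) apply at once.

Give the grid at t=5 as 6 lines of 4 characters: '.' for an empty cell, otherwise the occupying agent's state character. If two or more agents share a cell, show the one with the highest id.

t=1: a0@(3,0):0 a1@(5,3):0 a2@(1,1):0 a3@(1,3):0 a4@(0,0):0 a5@(4,0):0 a6@(0,3):0 a7@(2,3):0 a8@(5,2):0 a9@(2,0):0 a10@(4,3):0 a11@(2,2):0 a12@(1,2):0 a13@(0,1):0
t=2: (unchanged — steady state)

00.0
.000
0.00
0...
0..0
..00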